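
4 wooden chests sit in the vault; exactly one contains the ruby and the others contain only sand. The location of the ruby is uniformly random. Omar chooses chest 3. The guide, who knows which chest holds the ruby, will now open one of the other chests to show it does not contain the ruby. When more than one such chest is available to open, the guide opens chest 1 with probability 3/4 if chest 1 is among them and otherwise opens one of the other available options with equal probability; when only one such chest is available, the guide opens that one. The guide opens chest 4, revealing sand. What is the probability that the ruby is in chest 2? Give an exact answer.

Condition on the true location of the ruby.
If it is in chest 1 (prior 1/4): chest 1 holds the prize so is unavailable; the guide chooses uniformly among the 2 others, probability 1/2; weight (1/4)·(1/2) = 1/8.
If it is in chest 2 (prior 1/4): chest 1 is available but not opened, probability 1/4; weight (1/4)·(1/4) = 1/16.
If it is in chest 3 (prior 1/4): chest 1 is available but not opened; chest 4 gets probability (1 − 3/4)/2 = 1/8; weight (1/4)·(1/8) = 1/32.
If it is in chest 4 (prior 1/4): the guide opened chest 4, so this case is ruled out; weight (1/4)·0 = 0.
The weights sum to 7/32.
So P(the ruby in chest 2 | the guide opened chest 4) = (1/16) / (7/32) = 2/7.

2/7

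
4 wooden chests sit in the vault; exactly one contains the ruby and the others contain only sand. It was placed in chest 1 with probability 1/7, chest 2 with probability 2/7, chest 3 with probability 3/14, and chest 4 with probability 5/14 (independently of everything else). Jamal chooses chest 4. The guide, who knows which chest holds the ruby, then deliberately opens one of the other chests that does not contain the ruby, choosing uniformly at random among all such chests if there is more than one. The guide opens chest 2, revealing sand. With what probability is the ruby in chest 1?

6/25

Consider each possible location of the ruby in turn.
If it is in chest 1 (prior 1/7): the guide has 2 equally likely choices, so probability 1/2; weight (1/7)·(1/2) = 1/14.
If it is in chest 2 (prior 2/7): the guide opened chest 2, so this case is ruled out; weight (2/7)·0 = 0.
If it is in chest 3 (prior 3/14): the guide has 2 equally likely choices, so probability 1/2; weight (3/14)·(1/2) = 3/28.
If it is in chest 4 (prior 5/14): the guide has 3 equally likely choices, so probability 1/3; weight (5/14)·(1/3) = 5/42.
The weights sum to 25/84.
So P(the ruby in chest 1 | the guide opened chest 2) = (1/14) / (25/84) = 6/25.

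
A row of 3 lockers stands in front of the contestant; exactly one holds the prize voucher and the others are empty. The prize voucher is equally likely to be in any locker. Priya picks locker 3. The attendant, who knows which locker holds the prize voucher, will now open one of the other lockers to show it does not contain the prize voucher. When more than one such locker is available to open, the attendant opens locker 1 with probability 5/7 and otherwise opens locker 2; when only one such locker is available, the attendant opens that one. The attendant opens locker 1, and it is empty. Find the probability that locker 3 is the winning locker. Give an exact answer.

Apply Bayes' rule, conditioning on where the prize voucher actually is.
If it is in locker 1 (prior 1/3): the attendant opened locker 1, so this case is ruled out; weight (1/3)·0 = 0.
If it is in locker 2 (prior 1/3): only locker 1 is available, probability 1; weight (1/3)·1 = 1/3.
If it is in locker 3 (prior 1/3): locker 1 is available, opened with probability 5/7; weight (1/3)·(5/7) = 5/21.
The weights sum to 4/7.
So P(the prize voucher in locker 3 | the attendant opened locker 1) = (5/21) / (4/7) = 5/12.

5/12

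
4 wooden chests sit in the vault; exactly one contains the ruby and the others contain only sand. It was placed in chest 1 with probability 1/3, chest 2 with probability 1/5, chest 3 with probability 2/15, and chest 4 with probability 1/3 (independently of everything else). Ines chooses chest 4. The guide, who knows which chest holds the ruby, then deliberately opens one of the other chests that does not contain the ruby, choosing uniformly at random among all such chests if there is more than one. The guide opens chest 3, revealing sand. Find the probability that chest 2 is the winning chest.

Condition on the true location of the ruby.
If it is in chest 1 (prior 1/3): the guide has 2 equally likely choices, so probability 1/2; weight (1/3)·(1/2) = 1/6.
If it is in chest 2 (prior 1/5): the guide has 2 equally likely choices, so probability 1/2; weight (1/5)·(1/2) = 1/10.
If it is in chest 3 (prior 2/15): the guide opened chest 3, so this case is ruled out; weight (2/15)·0 = 0.
If it is in chest 4 (prior 1/3): the guide has 3 equally likely choices, so probability 1/3; weight (1/3)·(1/3) = 1/9.
The weights sum to 17/45.
So P(the ruby in chest 2 | the guide opened chest 3) = (1/10) / (17/45) = 9/34.

9/34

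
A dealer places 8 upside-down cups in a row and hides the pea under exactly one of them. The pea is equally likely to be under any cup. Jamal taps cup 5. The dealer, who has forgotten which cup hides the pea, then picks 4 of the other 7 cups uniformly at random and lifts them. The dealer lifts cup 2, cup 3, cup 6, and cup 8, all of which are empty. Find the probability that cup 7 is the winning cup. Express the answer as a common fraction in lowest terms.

1/4

Because the dealer chose which cups to lift without knowing where the pea is, the choice is independent of the prize location. Learning that none of the 4 opened cups holds the pea simply rules out those 4 locations and leaves the remaining 4 cups still equally likely by symmetry.
So P(the pea under cup 7) = 1/4.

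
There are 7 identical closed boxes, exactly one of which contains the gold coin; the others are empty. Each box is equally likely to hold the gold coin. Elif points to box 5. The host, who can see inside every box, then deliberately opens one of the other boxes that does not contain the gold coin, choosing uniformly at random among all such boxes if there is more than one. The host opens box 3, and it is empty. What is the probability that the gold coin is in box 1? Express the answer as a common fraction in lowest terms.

Consider each possible location of the gold coin in turn.
If it is in any of boxes 1, 2, 4, 6, and 7 (prior 1/7 each): the host has 5 equally likely choices, so probability 1/5; weight (1/7)·(1/5) = 1/35 each.
If it is in box 3 (prior 1/7): the host opened box 3, so this case is ruled out; weight (1/7)·0 = 0.
If it is in box 5 (prior 1/7): the host has 6 equally likely choices, so probability 1/6; weight (1/7)·(1/6) = 1/42.
The weights sum to 1/6.
So P(the gold coin in box 1 | the host opened box 3) = (1/35) / (1/6) = 6/35.

6/35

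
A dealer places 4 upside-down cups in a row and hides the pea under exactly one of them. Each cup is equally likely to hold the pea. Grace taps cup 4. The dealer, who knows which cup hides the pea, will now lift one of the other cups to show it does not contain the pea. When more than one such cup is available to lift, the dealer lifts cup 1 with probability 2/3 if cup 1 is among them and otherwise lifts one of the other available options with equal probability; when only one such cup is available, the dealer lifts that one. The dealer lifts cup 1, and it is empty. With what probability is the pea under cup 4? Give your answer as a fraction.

Condition on the true location of the pea.
If it is under cup 1 (prior 1/4): the dealer opened cup 1, so this case is ruled out; weight (1/4)·0 = 0.
If it is under any of cups 2, 3, and 4 (prior 1/4 each): cup 1 is available, opened with probability 2/3; weight (1/4)·(2/3) = 1/6 each.
The weights sum to 1/2.
So P(the pea under cup 4 | the dealer opened cup 1) = (1/6) / (1/2) = 1/3.

1/3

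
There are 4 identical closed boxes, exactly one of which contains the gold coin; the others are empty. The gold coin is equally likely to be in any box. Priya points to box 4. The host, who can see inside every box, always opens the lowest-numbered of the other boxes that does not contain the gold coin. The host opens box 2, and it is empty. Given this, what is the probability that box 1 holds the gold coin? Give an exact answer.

Apply Bayes' rule, conditioning on where the gold coin actually is.
If it is in box 1 (prior 1/4): box 2 is the lowest-numbered option available, probability 1; weight (1/4)·1 = 1/4.
If it is in box 2 (prior 1/4): the host opened box 2, so this case is ruled out; weight (1/4)·0 = 0.
If it is in either of boxes 3 and 4 (prior 1/4 each): the host would have opened box 1 instead, probability 0; weight (1/4)·0 = 0 each.
The weights sum to 1/4.
So P(the gold coin in box 1 | the host opened box 2) = (1/4) / (1/4) = 1.

1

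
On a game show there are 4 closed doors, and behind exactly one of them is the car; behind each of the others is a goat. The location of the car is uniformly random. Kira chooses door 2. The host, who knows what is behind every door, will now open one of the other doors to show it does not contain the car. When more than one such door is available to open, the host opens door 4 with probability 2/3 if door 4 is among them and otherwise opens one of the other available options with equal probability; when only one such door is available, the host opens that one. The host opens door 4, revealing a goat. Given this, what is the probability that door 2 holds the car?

Apply Bayes' rule, conditioning on where the car actually is.
If it is behind any of doors 1, 2, and 3 (prior 1/4 each): door 4 is available, opened with probability 2/3; weight (1/4)·(2/3) = 1/6 each.
If it is behind door 4 (prior 1/4): the host opened door 4, so this case is ruled out; weight (1/4)·0 = 0.
The weights sum to 1/2.
So P(the car behind door 2 | the host opened door 4) = (1/6) / (1/2) = 1/3.

1/3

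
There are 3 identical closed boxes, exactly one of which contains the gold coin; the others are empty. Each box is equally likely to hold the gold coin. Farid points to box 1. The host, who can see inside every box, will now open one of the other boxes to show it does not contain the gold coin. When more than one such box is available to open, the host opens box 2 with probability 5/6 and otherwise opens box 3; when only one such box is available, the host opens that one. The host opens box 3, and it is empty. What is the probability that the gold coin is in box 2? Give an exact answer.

6/7

Consider each possible location of the gold coin in turn.
If it is in box 1 (prior 1/3): box 2 is available but not opened, probability 1/6; weight (1/3)·(1/6) = 1/18.
If it is in box 2 (prior 1/3): only box 3 is available, probability 1; weight (1/3)·1 = 1/3.
If it is in box 3 (prior 1/3): the host opened box 3, so this case is ruled out; weight (1/3)·0 = 0.
The weights sum to 7/18.
So P(the gold coin in box 2 | the host opened box 3) = (1/3) / (7/18) = 6/7.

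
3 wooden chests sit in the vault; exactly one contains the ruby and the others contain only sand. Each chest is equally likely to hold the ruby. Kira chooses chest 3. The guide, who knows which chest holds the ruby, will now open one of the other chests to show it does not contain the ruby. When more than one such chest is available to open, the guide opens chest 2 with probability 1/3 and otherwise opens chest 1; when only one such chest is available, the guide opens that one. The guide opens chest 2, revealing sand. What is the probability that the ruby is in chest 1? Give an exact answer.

3/4

Apply Bayes' rule, conditioning on where the ruby actually is.
If it is in chest 1 (prior 1/3): only chest 2 is available, probability 1; weight (1/3)·1 = 1/3.
If it is in chest 2 (prior 1/3): the guide opened chest 2, so this case is ruled out; weight (1/3)·0 = 0.
If it is in chest 3 (prior 1/3): chest 2 is available, opened with probability 1/3; weight (1/3)·(1/3) = 1/9.
The weights sum to 4/9.
So P(the ruby in chest 1 | the guide opened chest 2) = (1/3) / (4/9) = 3/4.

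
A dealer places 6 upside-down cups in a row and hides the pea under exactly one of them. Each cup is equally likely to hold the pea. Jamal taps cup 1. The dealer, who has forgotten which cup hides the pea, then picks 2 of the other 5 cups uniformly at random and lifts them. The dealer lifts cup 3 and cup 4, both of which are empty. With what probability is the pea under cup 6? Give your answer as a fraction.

1/4

Apply Bayes' rule, conditioning on where the pea actually is.
If it is under any of cups 1, 2, 5, and 6 (prior 1/6 each): the dealer picks exactly this set with probability 1/10 regardless, and none is the prize; weight (1/6)·(1/10) = 1/60 each.
If it is under either of cups 3 and 4 (prior 1/6 each): that cup was opened and seen not to hold the prize — ruled out; weight (1/6)·0 = 0 each.
The weights sum to 1/15.
So P(the pea under cup 6 | the dealer opened cup 3 and cup 4) = (1/60) / (1/15) = 1/4.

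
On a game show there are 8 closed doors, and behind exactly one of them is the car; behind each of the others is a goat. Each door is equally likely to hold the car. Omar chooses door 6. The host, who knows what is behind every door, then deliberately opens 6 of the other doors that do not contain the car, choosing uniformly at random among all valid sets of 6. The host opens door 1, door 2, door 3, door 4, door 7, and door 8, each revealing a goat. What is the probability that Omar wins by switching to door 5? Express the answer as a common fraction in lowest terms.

Consider each possible location of the car in turn.
If it is behind any of doors 1, 2, 3, 4, 7, and 8 (prior 1/8 each): that door was opened and seen not to hold the prize — ruled out; weight (1/8)·0 = 0 each.
If it is behind door 5 (prior 1/8): the host has no choice, probability 1; weight (1/8)·1 = 1/8.
If it is behind door 6 (prior 1/8): the host has 7 equally likely choices, so probability 1/7; weight (1/8)·(1/7) = 1/56.
The weights sum to 1/7.
So P(the car behind door 5 | the host opened door 1, door 2, door 3, door 4, door 7, and door 8) = (1/8) / (1/7) = 7/8.

7/8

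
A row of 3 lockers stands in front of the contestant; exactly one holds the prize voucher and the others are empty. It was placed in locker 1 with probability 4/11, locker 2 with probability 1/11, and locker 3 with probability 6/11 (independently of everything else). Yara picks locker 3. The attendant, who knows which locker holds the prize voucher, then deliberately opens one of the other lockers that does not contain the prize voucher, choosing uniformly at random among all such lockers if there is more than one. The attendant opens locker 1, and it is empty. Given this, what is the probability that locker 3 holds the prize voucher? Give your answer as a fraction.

3/4

Condition on the true location of the prize voucher.
If it is in locker 1 (prior 4/11): the attendant opened locker 1, so this case is ruled out; weight (4/11)·0 = 0.
If it is in locker 2 (prior 1/11): the attendant has no choice, probability 1; weight (1/11)·1 = 1/11.
If it is in locker 3 (prior 6/11): the attendant has 2 equally likely choices, so probability 1/2; weight (6/11)·(1/2) = 3/11.
The weights sum to 4/11.
So P(the prize voucher in locker 3 | the attendant opened locker 1) = (3/11) / (4/11) = 3/4.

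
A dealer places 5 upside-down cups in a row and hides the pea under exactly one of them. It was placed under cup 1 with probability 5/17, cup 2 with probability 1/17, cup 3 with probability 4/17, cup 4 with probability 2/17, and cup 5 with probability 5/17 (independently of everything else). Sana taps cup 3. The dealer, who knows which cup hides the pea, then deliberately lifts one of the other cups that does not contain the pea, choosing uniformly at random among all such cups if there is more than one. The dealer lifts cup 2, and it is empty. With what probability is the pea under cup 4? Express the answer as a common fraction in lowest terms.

2/15

Consider each possible location of the pea in turn.
If it is under either of cups 1 and 5 (prior 5/17 each): the dealer has 3 equally likely choices, so probability 1/3; weight (5/17)·(1/3) = 5/51 each.
If it is under cup 2 (prior 1/17): the dealer opened cup 2, so this case is ruled out; weight (1/17)·0 = 0.
If it is under cup 3 (prior 4/17): the dealer has 4 equally likely choices, so probability 1/4; weight (4/17)·(1/4) = 1/17.
If it is under cup 4 (prior 2/17): the dealer has 3 equally likely choices, so probability 1/3; weight (2/17)·(1/3) = 2/51.
The weights sum to 5/17.
So P(the pea under cup 4 | the dealer opened cup 2) = (2/51) / (5/17) = 2/15.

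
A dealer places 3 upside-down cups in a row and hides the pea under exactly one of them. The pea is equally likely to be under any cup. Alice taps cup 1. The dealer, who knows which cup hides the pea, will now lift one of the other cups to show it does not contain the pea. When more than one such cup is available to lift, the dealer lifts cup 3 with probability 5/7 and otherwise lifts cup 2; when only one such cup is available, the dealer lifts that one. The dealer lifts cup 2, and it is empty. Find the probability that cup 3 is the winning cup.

Consider each possible location of the pea in turn.
If it is under cup 1 (prior 1/3): cup 3 is available but not opened, probability 2/7; weight (1/3)·(2/7) = 2/21.
If it is under cup 2 (prior 1/3): the dealer opened cup 2, so this case is ruled out; weight (1/3)·0 = 0.
If it is under cup 3 (prior 1/3): only cup 2 is available, probability 1; weight (1/3)·1 = 1/3.
The weights sum to 3/7.
So P(the pea under cup 3 | the dealer opened cup 2) = (1/3) / (3/7) = 7/9.

7/9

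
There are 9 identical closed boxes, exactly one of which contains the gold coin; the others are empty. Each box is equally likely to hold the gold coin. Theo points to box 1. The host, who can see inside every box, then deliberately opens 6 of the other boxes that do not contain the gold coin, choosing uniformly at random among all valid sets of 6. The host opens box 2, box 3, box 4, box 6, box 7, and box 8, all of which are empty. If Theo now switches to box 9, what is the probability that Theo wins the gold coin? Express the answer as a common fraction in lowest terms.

Consider each possible location of the gold coin in turn.
If it is in box 1 (prior 1/9): the host has 28 equally likely choices, so probability 1/28; weight (1/9)·(1/28) = 1/252.
If it is in any of boxes 2, 3, 4, 6, 7, and 8 (prior 1/9 each): that box was opened and seen not to hold the prize — ruled out; weight (1/9)·0 = 0 each.
If it is in either of boxes 5 and 9 (prior 1/9 each): the host has 7 equally likely choices, so probability 1/7; weight (1/9)·(1/7) = 1/63 each.
The weights sum to 1/28.
So P(the gold coin in box 9 | the host opened box 2, box 3, box 4, box 6, box 7, and box 8) = (1/63) / (1/28) = 4/9.

4/9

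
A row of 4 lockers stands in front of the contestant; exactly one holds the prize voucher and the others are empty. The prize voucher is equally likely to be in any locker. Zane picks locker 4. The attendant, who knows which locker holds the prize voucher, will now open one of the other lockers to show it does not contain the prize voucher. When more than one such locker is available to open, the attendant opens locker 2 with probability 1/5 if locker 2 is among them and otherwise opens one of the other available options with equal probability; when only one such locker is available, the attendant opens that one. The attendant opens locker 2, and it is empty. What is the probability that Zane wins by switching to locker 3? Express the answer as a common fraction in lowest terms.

Apply Bayes' rule, conditioning on where the prize voucher actually is.
If it is in any of lockers 1, 3, and 4 (prior 1/4 each): locker 2 is available, opened with probability 1/5; weight (1/4)·(1/5) = 1/20 each.
If it is in locker 2 (prior 1/4): the attendant opened locker 2, so this case is ruled out; weight (1/4)·0 = 0.
The weights sum to 3/20.
So P(the prize voucher in locker 3 | the attendant opened locker 2) = (1/20) / (3/20) = 1/3.

1/3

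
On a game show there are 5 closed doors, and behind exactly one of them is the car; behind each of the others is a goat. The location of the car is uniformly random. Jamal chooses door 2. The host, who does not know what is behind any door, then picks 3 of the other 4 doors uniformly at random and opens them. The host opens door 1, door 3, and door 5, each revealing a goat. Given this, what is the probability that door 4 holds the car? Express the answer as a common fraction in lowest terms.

Because the host chose which doors to open without knowing where the car is, the choice is independent of the prize location. Learning that none of the 3 opened doors holds the car simply rules out those 3 locations and leaves the remaining 2 doors still equally likely by symmetry.
So P(the car behind door 4) = 1/2.

1/2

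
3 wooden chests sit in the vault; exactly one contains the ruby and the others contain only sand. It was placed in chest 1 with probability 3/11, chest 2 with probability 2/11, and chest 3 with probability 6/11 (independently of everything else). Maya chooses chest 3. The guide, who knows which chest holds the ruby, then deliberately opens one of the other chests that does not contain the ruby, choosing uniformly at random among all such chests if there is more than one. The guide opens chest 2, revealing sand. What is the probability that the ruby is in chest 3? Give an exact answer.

Apply Bayes' rule, conditioning on where the ruby actually is.
If it is in chest 1 (prior 3/11): the guide has no choice, probability 1; weight (3/11)·1 = 3/11.
If it is in chest 2 (prior 2/11): the guide opened chest 2, so this case is ruled out; weight (2/11)·0 = 0.
If it is in chest 3 (prior 6/11): the guide has 2 equally likely choices, so probability 1/2; weight (6/11)·(1/2) = 3/11.
The weights sum to 6/11.
So P(the ruby in chest 3 | the guide opened chest 2) = (3/11) / (6/11) = 1/2.

1/2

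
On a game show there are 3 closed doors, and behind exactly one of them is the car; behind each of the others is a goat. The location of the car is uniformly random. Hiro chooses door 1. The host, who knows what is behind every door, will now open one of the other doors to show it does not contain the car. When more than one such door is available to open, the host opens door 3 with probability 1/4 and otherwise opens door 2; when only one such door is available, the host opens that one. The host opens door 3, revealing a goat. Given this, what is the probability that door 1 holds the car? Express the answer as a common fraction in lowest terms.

1/5

Condition on the true location of the car.
If it is behind door 1 (prior 1/3): door 3 is available, opened with probability 1/4; weight (1/3)·(1/4) = 1/12.
If it is behind door 2 (prior 1/3): only door 3 is available, probability 1; weight (1/3)·1 = 1/3.
If it is behind door 3 (prior 1/3): the host opened door 3, so this case is ruled out; weight (1/3)·0 = 0.
The weights sum to 5/12.
So P(the car behind door 1 | the host opened door 3) = (1/12) / (5/12) = 1/5.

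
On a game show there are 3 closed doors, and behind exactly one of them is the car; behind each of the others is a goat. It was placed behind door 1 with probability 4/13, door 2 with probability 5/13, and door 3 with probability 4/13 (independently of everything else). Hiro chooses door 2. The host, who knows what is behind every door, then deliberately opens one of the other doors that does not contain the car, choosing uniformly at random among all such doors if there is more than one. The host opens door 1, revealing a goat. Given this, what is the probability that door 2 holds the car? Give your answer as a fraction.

5/13

Consider each possible location of the car in turn.
If it is behind door 1 (prior 4/13): the host opened door 1, so this case is ruled out; weight (4/13)·0 = 0.
If it is behind door 2 (prior 5/13): the host has 2 equally likely choices, so probability 1/2; weight (5/13)·(1/2) = 5/26.
If it is behind door 3 (prior 4/13): the host has no choice, probability 1; weight (4/13)·1 = 4/13.
The weights sum to 1/2.
So P(the car behind door 2 | the host opened door 1) = (5/26) / (1/2) = 5/13.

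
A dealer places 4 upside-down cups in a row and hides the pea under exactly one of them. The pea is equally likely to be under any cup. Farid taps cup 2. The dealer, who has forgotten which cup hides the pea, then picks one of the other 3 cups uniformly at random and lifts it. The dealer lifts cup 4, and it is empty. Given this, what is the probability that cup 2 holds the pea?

Apply Bayes' rule, conditioning on where the pea actually is.
If it is under any of cups 1, 2, and 3 (prior 1/4 each): the dealer picks cup 4 with probability 1/3 regardless, and it is not the prize; weight (1/4)·(1/3) = 1/12 each.
If it is under cup 4 (prior 1/4): the dealer opened cup 4, so this case is ruled out; weight (1/4)·0 = 0.
The weights sum to 1/4.
So P(the pea under cup 2 | the dealer opened cup 4) = (1/12) / (1/4) = 1/3.

1/3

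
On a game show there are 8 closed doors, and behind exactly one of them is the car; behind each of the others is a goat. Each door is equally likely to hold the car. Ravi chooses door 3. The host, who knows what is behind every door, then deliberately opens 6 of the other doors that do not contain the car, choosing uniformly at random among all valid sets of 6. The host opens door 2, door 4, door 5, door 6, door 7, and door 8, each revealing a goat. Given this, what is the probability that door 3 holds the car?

1/8

Consider each possible location of the car in turn.
If it is behind door 1 (prior 1/8): the host has no choice, probability 1; weight (1/8)·1 = 1/8.
If it is behind any of doors 2, 4, 5, 6, 7, and 8 (prior 1/8 each): that door was opened and seen not to hold the prize — ruled out; weight (1/8)·0 = 0 each.
If it is behind door 3 (prior 1/8): the host has 7 equally likely choices, so probability 1/7; weight (1/8)·(1/7) = 1/56.
The weights sum to 1/7.
So P(the car behind door 3 | the host opened door 2, door 4, door 5, door 6, door 7, and door 8) = (1/56) / (1/7) = 1/8.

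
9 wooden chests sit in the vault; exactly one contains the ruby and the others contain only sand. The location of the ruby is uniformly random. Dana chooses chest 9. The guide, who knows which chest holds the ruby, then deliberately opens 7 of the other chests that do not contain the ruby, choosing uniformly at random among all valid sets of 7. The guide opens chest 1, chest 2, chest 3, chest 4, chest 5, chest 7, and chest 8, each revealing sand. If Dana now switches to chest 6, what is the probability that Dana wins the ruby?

Condition on the true location of the ruby.
If it is in any of chests 1, 2, 3, 4, 5, 7, and 8 (prior 1/9 each): that chest was opened and seen not to hold the prize — ruled out; weight (1/9)·0 = 0 each.
If it is in chest 6 (prior 1/9): the guide has no choice, probability 1; weight (1/9)·1 = 1/9.
If it is in chest 9 (prior 1/9): the guide has 8 equally likely choices, so probability 1/8; weight (1/9)·(1/8) = 1/72.
The weights sum to 1/8.
So P(the ruby in chest 6 | the guide opened chest 1, chest 2, chest 3, chest 4, chest 5, chest 7, and chest 8) = (1/9) / (1/8) = 8/9.

8/9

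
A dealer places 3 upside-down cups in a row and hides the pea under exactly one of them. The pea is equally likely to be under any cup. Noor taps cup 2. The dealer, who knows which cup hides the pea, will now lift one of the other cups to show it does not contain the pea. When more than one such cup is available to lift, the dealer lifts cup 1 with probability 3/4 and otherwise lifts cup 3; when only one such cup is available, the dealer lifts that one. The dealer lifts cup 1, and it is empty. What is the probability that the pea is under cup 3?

4/7

Condition on the true location of the pea.
If it is under cup 1 (prior 1/3): the dealer opened cup 1, so this case is ruled out; weight (1/3)·0 = 0.
If it is under cup 2 (prior 1/3): cup 1 is available, opened with probability 3/4; weight (1/3)·(3/4) = 1/4.
If it is under cup 3 (prior 1/3): only cup 1 is available, probability 1; weight (1/3)·1 = 1/3.
The weights sum to 7/12.
So P(the pea under cup 3 | the dealer opened cup 1) = (1/3) / (7/12) = 4/7.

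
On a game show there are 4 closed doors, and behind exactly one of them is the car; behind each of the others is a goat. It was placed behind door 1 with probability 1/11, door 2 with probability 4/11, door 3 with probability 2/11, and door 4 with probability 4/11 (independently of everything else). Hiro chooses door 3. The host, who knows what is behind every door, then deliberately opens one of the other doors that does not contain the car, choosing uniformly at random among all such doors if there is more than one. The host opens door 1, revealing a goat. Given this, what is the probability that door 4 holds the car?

3/7

Apply Bayes' rule, conditioning on where the car actually is.
If it is behind door 1 (prior 1/11): the host opened door 1, so this case is ruled out; weight (1/11)·0 = 0.
If it is behind either of doors 2 and 4 (prior 4/11 each): the host has 2 equally likely choices, so probability 1/2; weight (4/11)·(1/2) = 2/11 each.
If it is behind door 3 (prior 2/11): the host has 3 equally likely choices, so probability 1/3; weight (2/11)·(1/3) = 2/33.
The weights sum to 14/33.
So P(the car behind door 4 | the host opened door 1) = (2/11) / (14/33) = 3/7.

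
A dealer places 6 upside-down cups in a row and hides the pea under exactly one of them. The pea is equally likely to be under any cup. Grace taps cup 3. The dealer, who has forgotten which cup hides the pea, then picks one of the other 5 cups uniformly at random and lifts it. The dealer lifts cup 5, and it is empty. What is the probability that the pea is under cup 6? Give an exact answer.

1/5

Apply Bayes' rule, conditioning on where the pea actually is.
If it is under any of cups 1, 2, 3, 4, and 6 (prior 1/6 each): the dealer picks cup 5 with probability 1/5 regardless, and it is not the prize; weight (1/6)·(1/5) = 1/30 each.
If it is under cup 5 (prior 1/6): the dealer opened cup 5, so this case is ruled out; weight (1/6)·0 = 0.
The weights sum to 1/6.
So P(the pea under cup 6 | the dealer opened cup 5) = (1/30) / (1/6) = 1/5.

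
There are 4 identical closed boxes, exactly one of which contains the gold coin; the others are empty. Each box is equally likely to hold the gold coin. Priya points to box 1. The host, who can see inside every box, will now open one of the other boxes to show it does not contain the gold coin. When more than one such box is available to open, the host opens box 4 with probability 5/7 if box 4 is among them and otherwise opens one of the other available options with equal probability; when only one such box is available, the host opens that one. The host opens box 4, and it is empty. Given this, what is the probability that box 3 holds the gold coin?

1/3

Consider each possible location of the gold coin in turn.
If it is in any of boxes 1, 2, and 3 (prior 1/4 each): box 4 is available, opened with probability 5/7; weight (1/4)·(5/7) = 5/28 each.
If it is in box 4 (prior 1/4): the host opened box 4, so this case is ruled out; weight (1/4)·0 = 0.
The weights sum to 15/28.
So P(the gold coin in box 3 | the host opened box 4) = (5/28) / (15/28) = 1/3.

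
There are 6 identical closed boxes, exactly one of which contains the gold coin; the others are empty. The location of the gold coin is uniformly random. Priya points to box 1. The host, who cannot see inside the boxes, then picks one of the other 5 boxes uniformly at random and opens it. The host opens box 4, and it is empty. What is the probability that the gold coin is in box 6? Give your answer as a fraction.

Consider each possible location of the gold coin in turn.
If it is in any of boxes 1, 2, 3, 5, and 6 (prior 1/6 each): the host picks box 4 with probability 1/5 regardless, and it is not the prize; weight (1/6)·(1/5) = 1/30 each.
If it is in box 4 (prior 1/6): the host opened box 4, so this case is ruled out; weight (1/6)·0 = 0.
The weights sum to 1/6.
So P(the gold coin in box 6 | the host opened box 4) = (1/30) / (1/6) = 1/5.

1/5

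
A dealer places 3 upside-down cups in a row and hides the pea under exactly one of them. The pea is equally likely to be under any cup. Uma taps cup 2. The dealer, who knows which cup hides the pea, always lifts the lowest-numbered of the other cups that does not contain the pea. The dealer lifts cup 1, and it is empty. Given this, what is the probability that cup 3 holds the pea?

1/2

Apply Bayes' rule, conditioning on where the pea actually is.
If it is under cup 1 (prior 1/3): the dealer opened cup 1, so this case is ruled out; weight (1/3)·0 = 0.
If it is under either of cups 2 and 3 (prior 1/3 each): cup 1 is the lowest-numbered option available, probability 1; weight (1/3)·1 = 1/3 each.
The weights sum to 2/3.
So P(the pea under cup 3 | the dealer opened cup 1) = (1/3) / (2/3) = 1/2.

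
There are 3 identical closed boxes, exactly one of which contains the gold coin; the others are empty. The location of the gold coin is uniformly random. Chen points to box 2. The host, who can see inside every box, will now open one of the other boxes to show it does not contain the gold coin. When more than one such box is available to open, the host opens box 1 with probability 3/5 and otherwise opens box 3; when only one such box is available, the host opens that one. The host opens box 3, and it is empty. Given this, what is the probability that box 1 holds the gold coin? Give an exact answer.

Apply Bayes' rule, conditioning on where the gold coin actually is.
If it is in box 1 (prior 1/3): only box 3 is available, probability 1; weight (1/3)·1 = 1/3.
If it is in box 2 (prior 1/3): box 1 is available but not opened, probability 2/5; weight (1/3)·(2/5) = 2/15.
If it is in box 3 (prior 1/3): the host opened box 3, so this case is ruled out; weight (1/3)·0 = 0.
The weights sum to 7/15.
So P(the gold coin in box 1 | the host opened box 3) = (1/3) / (7/15) = 5/7.

5/7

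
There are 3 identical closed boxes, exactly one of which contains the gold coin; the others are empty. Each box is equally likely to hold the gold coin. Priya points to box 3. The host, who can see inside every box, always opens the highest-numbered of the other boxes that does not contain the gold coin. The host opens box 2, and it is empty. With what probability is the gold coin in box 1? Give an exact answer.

1/2

Consider each possible location of the gold coin in turn.
If it is in either of boxes 1 and 3 (prior 1/3 each): box 2 is the highest-numbered option available, probability 1; weight (1/3)·1 = 1/3 each.
If it is in box 2 (prior 1/3): the host opened box 2, so this case is ruled out; weight (1/3)·0 = 0.
The weights sum to 2/3.
So P(the gold coin in box 1 | the host opened box 2) = (1/3) / (2/3) = 1/2.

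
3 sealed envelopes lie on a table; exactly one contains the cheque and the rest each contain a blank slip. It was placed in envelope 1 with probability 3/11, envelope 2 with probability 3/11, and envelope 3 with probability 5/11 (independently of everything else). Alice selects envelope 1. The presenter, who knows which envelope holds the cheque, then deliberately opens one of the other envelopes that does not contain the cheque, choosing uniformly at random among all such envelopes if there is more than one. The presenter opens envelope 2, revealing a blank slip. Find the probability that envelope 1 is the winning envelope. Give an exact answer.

Apply Bayes' rule, conditioning on where the cheque actually is.
If it is in envelope 1 (prior 3/11): the presenter has 2 equally likely choices, so probability 1/2; weight (3/11)·(1/2) = 3/22.
If it is in envelope 2 (prior 3/11): the presenter opened envelope 2, so this case is ruled out; weight (3/11)·0 = 0.
If it is in envelope 3 (prior 5/11): the presenter has no choice, probability 1; weight (5/11)·1 = 5/11.
The weights sum to 13/22.
So P(the cheque in envelope 1 | the presenter opened envelope 2) = (3/22) / (13/22) = 3/13.

3/13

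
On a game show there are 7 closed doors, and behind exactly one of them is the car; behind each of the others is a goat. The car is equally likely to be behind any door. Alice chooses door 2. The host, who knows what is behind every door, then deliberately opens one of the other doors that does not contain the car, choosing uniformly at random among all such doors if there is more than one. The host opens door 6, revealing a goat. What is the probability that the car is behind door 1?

Condition on the true location of the car.
If it is behind any of doors 1, 3, 4, 5, and 7 (prior 1/7 each): the host has 5 equally likely choices, so probability 1/5; weight (1/7)·(1/5) = 1/35 each.
If it is behind door 2 (prior 1/7): the host has 6 equally likely choices, so probability 1/6; weight (1/7)·(1/6) = 1/42.
If it is behind door 6 (prior 1/7): the host opened door 6, so this case is ruled out; weight (1/7)·0 = 0.
The weights sum to 1/6.
So P(the car behind door 1 | the host opened door 6) = (1/35) / (1/6) = 6/35.

6/35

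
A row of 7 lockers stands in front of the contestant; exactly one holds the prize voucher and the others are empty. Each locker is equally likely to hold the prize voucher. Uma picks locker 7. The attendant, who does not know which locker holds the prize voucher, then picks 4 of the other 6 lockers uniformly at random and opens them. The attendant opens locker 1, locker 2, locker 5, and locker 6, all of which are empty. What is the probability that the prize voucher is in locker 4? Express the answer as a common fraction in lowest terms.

Because the attendant chose which lockers to open without knowing where the prize voucher is, the choice is independent of the prize location. Learning that none of the 4 opened lockers holds the prize voucher simply rules out those 4 locations and leaves the remaining 3 lockers still equally likely by symmetry.
So P(the prize voucher in locker 4) = 1/3.

1/3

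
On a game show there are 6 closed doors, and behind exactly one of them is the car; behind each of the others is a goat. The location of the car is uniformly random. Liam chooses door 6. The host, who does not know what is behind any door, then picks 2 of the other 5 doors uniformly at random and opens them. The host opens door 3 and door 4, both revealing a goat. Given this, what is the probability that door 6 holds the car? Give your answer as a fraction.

Apply Bayes' rule, conditioning on where the car actually is.
If it is behind any of doors 1, 2, 5, and 6 (prior 1/6 each): the host picks exactly this set with probability 1/10 regardless, and none is the prize; weight (1/6)·(1/10) = 1/60 each.
If it is behind either of doors 3 and 4 (prior 1/6 each): that door was opened and seen not to hold the prize — ruled out; weight (1/6)·0 = 0 each.
The weights sum to 1/15.
So P(the car behind door 6 | the host opened door 3 and door 4) = (1/60) / (1/15) = 1/4.

1/4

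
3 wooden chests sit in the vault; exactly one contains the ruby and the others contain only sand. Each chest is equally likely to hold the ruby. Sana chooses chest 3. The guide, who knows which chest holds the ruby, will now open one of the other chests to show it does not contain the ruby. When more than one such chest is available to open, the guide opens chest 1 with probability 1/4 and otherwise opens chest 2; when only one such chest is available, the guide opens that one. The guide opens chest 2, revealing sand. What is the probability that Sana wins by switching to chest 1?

4/7

Condition on the true location of the ruby.
If it is in chest 1 (prior 1/3): only chest 2 is available, probability 1; weight (1/3)·1 = 1/3.
If it is in chest 2 (prior 1/3): the guide opened chest 2, so this case is ruled out; weight (1/3)·0 = 0.
If it is in chest 3 (prior 1/3): chest 1 is available but not opened, probability 3/4; weight (1/3)·(3/4) = 1/4.
The weights sum to 7/12.
So P(the ruby in chest 1 | the guide opened chest 2) = (1/3) / (7/12) = 4/7.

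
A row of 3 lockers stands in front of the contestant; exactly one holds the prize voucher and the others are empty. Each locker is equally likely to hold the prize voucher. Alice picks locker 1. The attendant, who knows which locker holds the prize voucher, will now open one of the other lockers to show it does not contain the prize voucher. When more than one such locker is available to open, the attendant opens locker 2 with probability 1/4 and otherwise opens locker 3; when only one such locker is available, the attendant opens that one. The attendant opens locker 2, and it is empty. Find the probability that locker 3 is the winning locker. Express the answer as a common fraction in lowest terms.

Apply Bayes' rule, conditioning on where the prize voucher actually is.
If it is in locker 1 (prior 1/3): locker 2 is available, opened with probability 1/4; weight (1/3)·(1/4) = 1/12.
If it is in locker 2 (prior 1/3): the attendant opened locker 2, so this case is ruled out; weight (1/3)·0 = 0.
If it is in locker 3 (prior 1/3): only locker 2 is available, probability 1; weight (1/3)·1 = 1/3.
The weights sum to 5/12.
So P(the prize voucher in locker 3 | the attendant opened locker 2) = (1/3) / (5/12) = 4/5.

4/5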